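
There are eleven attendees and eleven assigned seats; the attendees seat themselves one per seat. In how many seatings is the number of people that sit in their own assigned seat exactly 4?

Pick the 4 fixed positions: C(11,4) = 330 ways.
The other 7 form a derangement: !7 = 1854.
Total: 330 × 1854 = 611820.

611820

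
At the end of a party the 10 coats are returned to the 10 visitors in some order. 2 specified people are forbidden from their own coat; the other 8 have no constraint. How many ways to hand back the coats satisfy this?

2943360

Inclusion-exclusion on the 2 forbidden self-matches:
Σ_{j=0}^{2} (-1)^j C(2,j)(10-j)!
= C(2,0)·10! - C(2,1)·9! + C(2,2)·8!
= 3628800 - 725760 + 40320
= 2943360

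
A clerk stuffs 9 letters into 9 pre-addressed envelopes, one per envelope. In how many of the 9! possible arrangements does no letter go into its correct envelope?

133496

!9 = 9! · Σ_{k=0}^{9} (-1)^k/k!
= 9! - 9!/1! + 9!/2! - 9!/3! + 9!/4! - 9!/5! + 9!/6! - 9!/7! + 9!/8! - 9!/9!
= 362880 - 362880 + 181440 - 60480 + 15120 - 3024 + 504 - 72 + 9 - 1
= 133496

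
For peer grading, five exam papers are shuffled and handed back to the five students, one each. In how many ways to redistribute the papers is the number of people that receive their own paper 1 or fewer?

Sum C(5,i)·!(5-i) for i = 0..1:
  i=0: C(5,0)·!5 = 1·44 = 44
  i=1: C(5,1)·!4 = 5·9 = 45
Total = 89.

89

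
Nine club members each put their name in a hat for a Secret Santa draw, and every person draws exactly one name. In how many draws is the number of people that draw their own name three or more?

# with exactly i fixed is C(9,i)·!(9-i); sum over i=3..9:
  i=3: C(9,3)·!6 = 84·265 = 22260
  i=4: C(9,4)·!5 = 126·44 = 5544
  i=5: C(9,5)·!4 = 126·9 = 1134
  i=6: C(9,6)·!3 = 84·2 = 168
  i=7: C(9,7)·!2 = 36·1 = 36
  i=8: C(9,8)·!1 = 9·0 = 0
  i=9: C(9,9)·!0 = 1·1 = 1
Total = 29143.

29143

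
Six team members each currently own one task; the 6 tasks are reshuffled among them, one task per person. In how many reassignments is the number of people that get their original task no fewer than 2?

Sum C(6,i)·!(6-i) for i = 2..6:
  i=2: C(6,2)·!4 = 15·9 = 135
  i=3: C(6,3)·!3 = 20·2 = 40
  i=4: C(6,4)·!2 = 15·1 = 15
  i=5: C(6,5)·!1 = 6·0 = 0
  i=6: C(6,6)·!0 = 1·1 = 1
Total = 191.

191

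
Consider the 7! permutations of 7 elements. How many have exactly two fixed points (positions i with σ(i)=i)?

Choose which 2 of the 7 are fixed: C(7,2) = 21.
The other 5 form a derangement: !5 = 44.
Total: 21 × 44 = 924.

924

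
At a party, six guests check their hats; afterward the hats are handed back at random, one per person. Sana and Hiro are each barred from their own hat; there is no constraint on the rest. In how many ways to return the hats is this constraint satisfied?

504

Inclusion-exclusion on the 2 forbidden self-matches:
Σ_{j=0}^{2} (-1)^j C(2,j)(6-j)!
= C(2,0)·6! - C(2,1)·5! + C(2,2)·4!
= 720 - 240 + 24
= 504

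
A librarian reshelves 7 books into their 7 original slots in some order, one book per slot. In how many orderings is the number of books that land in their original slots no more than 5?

# with exactly i fixed is C(7,i)·!(7-i); sum over i=0..5:
  i=0: C(7,0)·!7 = 1·1854 = 1854
  i=1: C(7,1)·!6 = 7·265 = 1855
  i=2: C(7,2)·!5 = 21·44 = 924
  i=3: C(7,3)·!4 = 35·9 = 315
  i=4: C(7,4)·!3 = 35·2 = 70
  i=5: C(7,5)·!2 = 21·1 = 21
Total = 5039.

5039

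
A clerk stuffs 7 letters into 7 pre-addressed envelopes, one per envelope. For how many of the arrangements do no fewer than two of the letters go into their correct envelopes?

# with exactly i fixed is C(7,i)·!(7-i); sum over i=2..7:
  i=2: C(7,2)·!5 = 21·44 = 924
  i=3: C(7,3)·!4 = 35·9 = 315
  i=4: C(7,4)·!3 = 35·2 = 70
  i=5: C(7,5)·!2 = 21·1 = 21
  i=6: C(7,6)·!1 = 7·0 = 0
  i=7: C(7,7)·!0 = 1·1 = 1
Total = 1331.

1331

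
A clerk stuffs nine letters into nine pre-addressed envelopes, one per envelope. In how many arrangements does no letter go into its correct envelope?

133496

Recurrence: !9 = 9·!8 + (-1)^9.
!9 = 9·14833 - 1 = 133496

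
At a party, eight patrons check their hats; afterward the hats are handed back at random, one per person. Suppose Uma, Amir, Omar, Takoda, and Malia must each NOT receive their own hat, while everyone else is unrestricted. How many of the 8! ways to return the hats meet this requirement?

21234

Inclusion-exclusion on the 5 forbidden self-matches:
Σ_{j=0}^{5} (-1)^j C(5,j)(8-j)!
= C(5,0)·8! - C(5,1)·7! + C(5,2)·6! - C(5,3)·5! + C(5,4)·4! - C(5,5)·3!
= 40320 - 25200 + 7200 - 1200 + 120 - 6
= 21234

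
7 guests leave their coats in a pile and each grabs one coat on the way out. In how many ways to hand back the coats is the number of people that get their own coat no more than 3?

Sum C(7,i)·!(7-i) for i = 0..3:
  i=0: C(7,0)·!7 = 1·1854 = 1854
  i=1: C(7,1)·!6 = 7·265 = 1855
  i=2: C(7,2)·!5 = 21·44 = 924
  i=3: C(7,3)·!4 = 35·9 = 315
Total = 4948.

4948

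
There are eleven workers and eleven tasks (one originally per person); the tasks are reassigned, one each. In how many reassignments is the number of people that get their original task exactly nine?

55

Pick the 9 fixed positions: C(11,9) = 55 ways.
The other 2 form a derangement: !2 = 1.
Total: 55 × 1 = 55.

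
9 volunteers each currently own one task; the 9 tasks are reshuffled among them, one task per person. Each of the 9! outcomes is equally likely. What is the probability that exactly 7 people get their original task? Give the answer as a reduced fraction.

1/10080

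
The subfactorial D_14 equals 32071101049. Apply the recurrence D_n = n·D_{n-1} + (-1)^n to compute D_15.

481066515734

D_15 = 15·32071101049 - 1 = 481066515734.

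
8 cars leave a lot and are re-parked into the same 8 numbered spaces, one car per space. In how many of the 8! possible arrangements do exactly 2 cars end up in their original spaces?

7420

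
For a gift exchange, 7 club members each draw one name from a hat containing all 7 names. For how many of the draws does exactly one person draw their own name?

1855

Choose which one of the 7 is fixed: C(7,1) = 7.
The other 6 form a derangement: !6 = 265.
Total: 7 × 265 = 1855.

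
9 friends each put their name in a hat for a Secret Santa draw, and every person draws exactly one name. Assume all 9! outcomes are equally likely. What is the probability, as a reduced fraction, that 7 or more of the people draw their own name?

Favorable outcomes: Σ_{i≥7} C(9,i)·!(9-i) = 36·1 + 9·0 + 1·1 = 37.
Total outcomes: 9! = 362880.
Probability = 37/362880 = 37/362880.

37/362880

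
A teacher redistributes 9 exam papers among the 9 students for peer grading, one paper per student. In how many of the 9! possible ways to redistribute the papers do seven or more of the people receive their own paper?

37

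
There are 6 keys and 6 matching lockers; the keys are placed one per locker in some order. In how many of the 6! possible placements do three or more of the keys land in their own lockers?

56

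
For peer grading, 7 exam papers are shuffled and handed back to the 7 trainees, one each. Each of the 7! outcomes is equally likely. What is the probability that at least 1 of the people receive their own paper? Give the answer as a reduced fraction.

177/280

Favorable outcomes: Σ_{i≥1} C(7,i)·!(7-i) = 7·265 + 21·44 + 35·9 + 35·2 + 21·1 + 7·0 + 1·1 = 3186.
Total outcomes: 7! = 5040.
Probability = 3186/5040 = 177/280.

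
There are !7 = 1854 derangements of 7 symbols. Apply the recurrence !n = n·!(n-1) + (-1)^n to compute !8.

14833

!8 = 8·1854 + 1 = 14833.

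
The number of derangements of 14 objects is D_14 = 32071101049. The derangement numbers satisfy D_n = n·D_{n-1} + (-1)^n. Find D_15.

481066515734

D_15 = 15·32071101049 - 1 = 481066515734.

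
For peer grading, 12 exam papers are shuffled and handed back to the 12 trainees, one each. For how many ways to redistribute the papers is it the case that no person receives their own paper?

176214841

!12 is the nearest integer to 12!/e.
12! = 479001600, and 479001600/e ≈ 176214840.93, so !12 = 176214841.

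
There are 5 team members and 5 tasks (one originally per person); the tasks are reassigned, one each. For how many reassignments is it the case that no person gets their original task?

44

!5 = 5! · Σ_{k=0}^{5} (-1)^k/k!
= 5! - 5!/1! + 5!/2! - 5!/3! + 5!/4! - 5!/5!
= 120 - 120 + 60 - 20 + 5 - 1
= 44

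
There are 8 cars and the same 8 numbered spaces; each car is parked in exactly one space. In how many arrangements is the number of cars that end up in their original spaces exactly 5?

112

Choose which 5 of the 8 are fixed: C(8,5) = 56.
The other 3 form a derangement: !3 = 2.
Total: 56 × 2 = 112.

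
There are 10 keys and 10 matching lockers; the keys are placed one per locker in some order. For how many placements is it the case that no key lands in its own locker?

The subfactorial !10 = [10!/e] (nearest integer).
10! = 3628800, and 3628800/e ≈ 1334960.92, so !10 = 1334961.

1334961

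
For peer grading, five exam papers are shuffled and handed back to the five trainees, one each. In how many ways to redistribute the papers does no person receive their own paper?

44

Recurrence: !5 = 5·!4 + (-1)^5.
!5 = 5·9 - 1 = 44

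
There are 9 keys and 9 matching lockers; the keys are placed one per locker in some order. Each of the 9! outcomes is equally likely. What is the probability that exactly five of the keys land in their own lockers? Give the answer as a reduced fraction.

1/320

Favorable outcomes: C(9,5)·!4 = 126·9 = 1134.
Total outcomes: 9! = 362880.
Probability = 1134/362880 = 1/320.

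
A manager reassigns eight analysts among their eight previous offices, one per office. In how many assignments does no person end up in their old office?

The subfactorial !8 = [8!/e] (nearest integer).
8! = 40320, and 40320/e ≈ 14832.90, so !8 = 14833.

14833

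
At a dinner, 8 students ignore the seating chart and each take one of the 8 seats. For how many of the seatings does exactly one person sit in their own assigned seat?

14832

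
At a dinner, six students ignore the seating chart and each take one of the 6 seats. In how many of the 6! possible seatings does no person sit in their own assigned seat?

!6 is the nearest integer to 6!/e.
6! = 720, and 720/e ≈ 264.87, so !6 = 265.

265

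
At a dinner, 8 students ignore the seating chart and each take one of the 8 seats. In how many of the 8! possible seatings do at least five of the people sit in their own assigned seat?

141

Sum C(8,i)·!(8-i) for i = 5..8:
  i=5: C(8,5)·!3 = 56·2 = 112
  i=6: C(8,6)·!2 = 28·1 = 28
  i=7: C(8,7)·!1 = 8·0 = 0
  i=8: C(8,8)·!0 = 1·1 = 1
Total = 141.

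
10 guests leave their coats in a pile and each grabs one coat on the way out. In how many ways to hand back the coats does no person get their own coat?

The subfactorial !10 = [10!/e] (nearest integer).
10! = 3628800, and 3628800/e ≈ 1334960.92, so !10 = 1334961.

1334961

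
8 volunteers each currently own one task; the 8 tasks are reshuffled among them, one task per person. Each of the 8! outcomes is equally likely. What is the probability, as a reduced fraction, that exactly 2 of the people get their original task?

Favorable outcomes: C(8,2)·!6 = 28·265 = 7420.
Total outcomes: 8! = 40320.
Probability = 7420/40320 = 53/288.

53/288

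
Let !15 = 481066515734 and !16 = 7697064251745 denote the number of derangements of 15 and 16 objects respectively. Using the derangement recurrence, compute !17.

!17 = (17-1)·(!16 + !15) = 16·(7697064251745 + 481066515734) = 16·8178130767479 = 130850092279664.

130850092279664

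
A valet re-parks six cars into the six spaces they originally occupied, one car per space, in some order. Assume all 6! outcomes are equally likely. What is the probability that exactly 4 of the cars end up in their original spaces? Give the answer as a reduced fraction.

1/48

Favorable outcomes: C(6,4)·!2 = 15·1 = 15.
Total outcomes: 6! = 720.
Probability = 15/720 = 1/48.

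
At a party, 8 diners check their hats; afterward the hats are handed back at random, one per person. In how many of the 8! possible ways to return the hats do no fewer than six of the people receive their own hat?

Sum C(8,i)·!(8-i) for i = 6..8:
  i=6: C(8,6)·!2 = 28·1 = 28
  i=7: C(8,7)·!1 = 8·0 = 0
  i=8: C(8,8)·!0 = 1·1 = 1
Total = 29.

29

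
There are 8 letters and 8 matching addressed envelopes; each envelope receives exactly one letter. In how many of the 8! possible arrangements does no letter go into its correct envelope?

14833

The subfactorial !8 = [8!/e] (nearest integer).
8! = 40320, and 40320/e ≈ 14832.90, so !8 = 14833.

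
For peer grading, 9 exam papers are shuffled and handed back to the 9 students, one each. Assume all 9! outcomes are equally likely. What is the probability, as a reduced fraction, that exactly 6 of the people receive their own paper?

1/2160

Favorable outcomes: C(9,6)·!3 = 84·2 = 168.
Total outcomes: 9! = 362880.
Probability = 168/362880 = 1/2160.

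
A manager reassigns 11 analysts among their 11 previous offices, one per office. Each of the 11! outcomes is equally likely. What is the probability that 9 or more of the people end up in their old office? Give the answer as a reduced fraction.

1/712800

Favorable outcomes: Σ_{i≥9} C(11,i)·!(11-i) = 55·1 + 11·0 + 1·1 = 56.
Total outcomes: 11! = 39916800.
Probability = 56/39916800 = 1/712800.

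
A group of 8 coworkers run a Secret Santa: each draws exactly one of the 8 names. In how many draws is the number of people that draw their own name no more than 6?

Sum C(8,i)·!(8-i) for i = 0..6:
  i=0: C(8,0)·!8 = 1·14833 = 14833
  i=1: C(8,1)·!7 = 8·1854 = 14832
  i=2: C(8,2)·!6 = 28·265 = 7420
  i=3: C(8,3)·!5 = 56·44 = 2464
  i=4: C(8,4)·!4 = 70·9 = 630
  i=5: C(8,5)·!3 = 56·2 = 112
  i=6: C(8,6)·!2 = 28·1 = 28
Total = 40319.

40319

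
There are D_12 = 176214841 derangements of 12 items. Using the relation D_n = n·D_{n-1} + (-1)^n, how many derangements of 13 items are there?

D_13 = 13·176214841 - 1 = 2290792932.

2290792932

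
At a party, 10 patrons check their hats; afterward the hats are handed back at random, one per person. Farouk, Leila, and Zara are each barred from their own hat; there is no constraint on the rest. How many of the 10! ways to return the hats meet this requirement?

Let A_j be the event that the j-th constrained one is fixed. By inclusion-exclusion over the 3 events:
Σ_{j=0}^{3} (-1)^j C(3,j)(10-j)!
= C(3,0)·10! - C(3,1)·9! + C(3,2)·8! - C(3,3)·7!
= 3628800 - 1088640 + 120960 - 5040
= 2656080

2656080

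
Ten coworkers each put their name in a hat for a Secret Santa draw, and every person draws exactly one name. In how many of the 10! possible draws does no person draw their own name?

1334961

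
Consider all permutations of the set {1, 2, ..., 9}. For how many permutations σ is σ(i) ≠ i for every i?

133496

Recurrence: !9 = 8·(!8 + !7).
!9 = 8·(14833 + 1854) = 8·16687 = 133496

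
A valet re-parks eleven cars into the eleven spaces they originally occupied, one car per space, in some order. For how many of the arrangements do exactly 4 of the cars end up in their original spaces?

611820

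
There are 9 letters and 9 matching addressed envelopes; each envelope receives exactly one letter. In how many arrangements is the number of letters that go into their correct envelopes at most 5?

362675

# with exactly i fixed is C(9,i)·!(9-i); sum over i=0..5:
  i=0: C(9,0)·!9 = 1·133496 = 133496
  i=1: C(9,1)·!8 = 9·14833 = 133497
  i=2: C(9,2)·!7 = 36·1854 = 66744
  i=3: C(9,3)·!6 = 84·265 = 22260
  i=4: C(9,4)·!5 = 126·44 = 5544
  i=5: C(9,5)·!4 = 126·9 = 1134
Total = 362675.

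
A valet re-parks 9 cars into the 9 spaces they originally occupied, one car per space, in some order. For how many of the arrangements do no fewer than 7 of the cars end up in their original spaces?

Sum C(9,i)·!(9-i) for i = 7..9:
  i=7: C(9,7)·!2 = 36·1 = 36
  i=8: C(9,8)·!1 = 9·0 = 0
  i=9: C(9,9)·!0 = 1·1 = 1
Total = 37.

37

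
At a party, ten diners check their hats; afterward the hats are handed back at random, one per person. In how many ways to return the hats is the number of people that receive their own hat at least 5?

13264

# with exactly i fixed is C(10,i)·!(10-i); sum over i=5..10:
  i=5: C(10,5)·!5 = 252·44 = 11088
  i=6: C(10,6)·!4 = 210·9 = 1890
  i=7: C(10,7)·!3 = 120·2 = 240
  i=8: C(10,8)·!2 = 45·1 = 45
  i=9: C(10,9)·!1 = 10·0 = 0
  i=10: C(10,10)·!0 = 1·1 = 1
Total = 13264.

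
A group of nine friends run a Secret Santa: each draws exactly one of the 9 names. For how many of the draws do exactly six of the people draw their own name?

168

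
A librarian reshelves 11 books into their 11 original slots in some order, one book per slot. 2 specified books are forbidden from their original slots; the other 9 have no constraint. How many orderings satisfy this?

Inclusion-exclusion on the 2 forbidden self-matches:
Σ_{j=0}^{2} (-1)^j C(2,j)(11-j)!
= C(2,0)·11! - C(2,1)·10! + C(2,2)·9!
= 39916800 - 7257600 + 362880
= 33022080

33022080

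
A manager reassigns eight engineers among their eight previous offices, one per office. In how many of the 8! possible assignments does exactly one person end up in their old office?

Choose which one of the 8 is fixed: C(8,1) = 8.
The other 7 form a derangement: !7 = 1854.
Total: 8 × 1854 = 14832.

14832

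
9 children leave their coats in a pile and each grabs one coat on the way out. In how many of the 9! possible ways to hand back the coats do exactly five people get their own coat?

1134

Pick the 5 fixed positions: C(9,5) = 126 ways.
The remaining 4 must be deranged: !4 = 9.
Total: 126 × 9 = 1134.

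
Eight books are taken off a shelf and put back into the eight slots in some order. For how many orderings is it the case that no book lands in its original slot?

The subfactorial !8 = [8!/e] (nearest integer).
8! = 40320, and 40320/e ≈ 14832.90, so !8 = 14833.

14833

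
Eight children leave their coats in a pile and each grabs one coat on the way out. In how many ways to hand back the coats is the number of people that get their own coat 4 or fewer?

40179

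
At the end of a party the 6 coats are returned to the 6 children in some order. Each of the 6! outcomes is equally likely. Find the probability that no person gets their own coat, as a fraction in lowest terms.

53/144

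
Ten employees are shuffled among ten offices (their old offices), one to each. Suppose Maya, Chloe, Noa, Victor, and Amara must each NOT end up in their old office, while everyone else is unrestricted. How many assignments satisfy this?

2170680

Let A_j be the event that the j-th constrained one is fixed. By inclusion-exclusion over the 5 events:
Σ_{j=0}^{5} (-1)^j C(5,j)(10-j)!
= C(5,0)·10! - C(5,1)·9! + C(5,2)·8! - C(5,3)·7! + C(5,4)·6! - C(5,5)·5!
= 3628800 - 1814400 + 403200 - 50400 + 3600 - 120
= 2170680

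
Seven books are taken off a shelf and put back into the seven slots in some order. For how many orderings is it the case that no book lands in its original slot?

1854

!7 = 7! · Σ_{k=0}^{7} (-1)^k/k!
= 7! - 7!/1! + 7!/2! - 7!/3! + 7!/4! - 7!/5! + 7!/6! - 7!/7!
= 5040 - 5040 + 2520 - 840 + 210 - 42 + 7 - 1
= 1854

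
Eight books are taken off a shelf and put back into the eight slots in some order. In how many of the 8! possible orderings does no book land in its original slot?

14833

!8 = 8! · Σ_{k=0}^{8} (-1)^k/k!
= 8! - 8!/1! + 8!/2! - 8!/3! + 8!/4! - 8!/5! + 8!/6! - 8!/7! + 8!/8!
= 40320 - 40320 + 20160 - 6720 + 1680 - 336 + 56 - 8 + 1
= 14833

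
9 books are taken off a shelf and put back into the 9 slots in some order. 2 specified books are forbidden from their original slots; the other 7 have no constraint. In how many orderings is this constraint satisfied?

287280

Inclusion-exclusion on the 2 forbidden self-matches:
Σ_{j=0}^{2} (-1)^j C(2,j)(9-j)!
= C(2,0)·9! - C(2,1)·8! + C(2,2)·7!
= 362880 - 80640 + 5040
= 287280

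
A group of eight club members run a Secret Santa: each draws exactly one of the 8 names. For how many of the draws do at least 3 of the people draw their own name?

3235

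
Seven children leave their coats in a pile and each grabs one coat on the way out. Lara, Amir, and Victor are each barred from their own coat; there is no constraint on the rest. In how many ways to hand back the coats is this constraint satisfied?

Let A_j be the event that the j-th constrained one is fixed. By inclusion-exclusion over the 3 events:
Σ_{j=0}^{3} (-1)^j C(3,j)(7-j)!
= C(3,0)·7! - C(3,1)·6! + C(3,2)·5! - C(3,3)·4!
= 5040 - 2160 + 360 - 24
= 3216

3216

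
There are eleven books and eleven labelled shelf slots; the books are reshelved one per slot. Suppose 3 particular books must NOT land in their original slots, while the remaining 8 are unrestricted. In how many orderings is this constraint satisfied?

30078720

Let A_j be the event that the j-th constrained one is fixed. By inclusion-exclusion over the 3 events:
Σ_{j=0}^{3} (-1)^j C(3,j)(11-j)!
= C(3,0)·11! - C(3,1)·10! + C(3,2)·9! - C(3,3)·8!
= 39916800 - 10886400 + 1088640 - 40320
= 30078720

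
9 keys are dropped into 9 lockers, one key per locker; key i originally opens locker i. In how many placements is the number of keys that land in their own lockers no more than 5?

362675

Sum C(9,i)·!(9-i) for i = 0..5:
  i=0: C(9,0)·!9 = 1·133496 = 133496
  i=1: C(9,1)·!8 = 9·14833 = 133497
  i=2: C(9,2)·!7 = 36·1854 = 66744
  i=3: C(9,3)·!6 = 84·265 = 22260
  i=4: C(9,4)·!5 = 126·44 = 5544
  i=5: C(9,5)·!4 = 126·9 = 1134
Total = 362675.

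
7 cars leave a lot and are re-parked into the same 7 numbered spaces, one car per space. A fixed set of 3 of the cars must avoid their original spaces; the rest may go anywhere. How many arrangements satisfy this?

3216

Let A_j be the event that the j-th constrained one is fixed. By inclusion-exclusion over the 3 events:
Σ_{j=0}^{3} (-1)^j C(3,j)(7-j)!
= C(3,0)·7! - C(3,1)·6! + C(3,2)·5! - C(3,3)·4!
= 5040 - 2160 + 360 - 24
= 3216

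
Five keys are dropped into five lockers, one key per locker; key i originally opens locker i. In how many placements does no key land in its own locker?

44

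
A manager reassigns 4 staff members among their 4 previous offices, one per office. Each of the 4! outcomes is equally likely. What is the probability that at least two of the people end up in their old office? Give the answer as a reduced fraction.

7/24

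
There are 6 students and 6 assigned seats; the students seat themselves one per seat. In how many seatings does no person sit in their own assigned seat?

Use !n = (n-1)(!(n-1) + !(n-2)).
!6 = 5·(44 + 9) = 5·53 = 265

265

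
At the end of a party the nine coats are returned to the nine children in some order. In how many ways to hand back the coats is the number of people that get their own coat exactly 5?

Pick the 5 fixed positions: C(9,5) = 126 ways.
The other 4 form a derangement: !4 = 9.
Total: 126 × 9 = 1134.

1134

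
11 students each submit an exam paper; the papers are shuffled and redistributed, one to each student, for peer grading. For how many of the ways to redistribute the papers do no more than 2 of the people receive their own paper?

Sum C(11,i)·!(11-i) for i = 0..2:
  i=0: C(11,0)·!11 = 1·14684570 = 14684570
  i=1: C(11,1)·!10 = 11·1334961 = 14684571
  i=2: C(11,2)·!9 = 55·133496 = 7342280
Total = 36711421.

36711421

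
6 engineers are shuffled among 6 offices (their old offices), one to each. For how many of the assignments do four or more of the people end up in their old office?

16

# with exactly i fixed is C(6,i)·!(6-i); sum over i=4..6:
  i=4: C(6,4)·!2 = 15·1 = 15
  i=5: C(6,5)·!1 = 6·0 = 0
  i=6: C(6,6)·!0 = 1·1 = 1
Total = 16.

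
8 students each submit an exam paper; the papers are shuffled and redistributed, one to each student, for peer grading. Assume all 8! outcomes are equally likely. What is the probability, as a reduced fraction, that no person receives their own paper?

2119/5760

Favorable outcomes: !8 = 14833.
Total outcomes: 8! = 40320.
Probability = 14833/40320 = 2119/5760.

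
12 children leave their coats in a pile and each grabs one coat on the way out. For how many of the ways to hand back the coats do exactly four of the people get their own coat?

Choose which 4 of the 12 are fixed: C(12,4) = 495.
The other 8 form a derangement: !8 = 14833.
Total: 495 × 14833 = 7342335.

7342335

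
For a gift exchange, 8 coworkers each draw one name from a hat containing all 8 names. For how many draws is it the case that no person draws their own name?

The number of derangements of 8 is !8 = Σ_{k=0}^{8} (-1)^k·8!/k!
= 8! - 8!/1! + 8!/2! - 8!/3! + 8!/4! - 8!/5! + 8!/6! - 8!/7! + 8!/8!
= 40320 - 40320 + 20160 - 6720 + 1680 - 336 + 56 - 8 + 1
= 14833

14833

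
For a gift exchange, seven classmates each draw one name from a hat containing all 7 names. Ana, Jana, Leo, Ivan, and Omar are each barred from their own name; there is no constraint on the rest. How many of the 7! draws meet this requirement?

2428

Inclusion-exclusion on the 5 forbidden self-matches:
Σ_{j=0}^{5} (-1)^j C(5,j)(7-j)!
= C(5,0)·7! - C(5,1)·6! + C(5,2)·5! - C(5,3)·4! + C(5,4)·3! - C(5,5)·2!
= 5040 - 3600 + 1200 - 240 + 30 - 2
= 2428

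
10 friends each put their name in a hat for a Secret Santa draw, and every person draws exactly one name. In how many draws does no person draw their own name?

1334961

Recurrence: !10 = 9·(!9 + !8).
!10 = 9·(133496 + 14833) = 9·148329 = 1334961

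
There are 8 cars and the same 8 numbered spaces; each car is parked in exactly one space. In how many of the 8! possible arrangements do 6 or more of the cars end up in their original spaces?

29

Sum C(8,i)·!(8-i) for i = 6..8:
  i=6: C(8,6)·!2 = 28·1 = 28
  i=7: C(8,7)·!1 = 8·0 = 0
  i=8: C(8,8)·!0 = 1·1 = 1
Total = 29.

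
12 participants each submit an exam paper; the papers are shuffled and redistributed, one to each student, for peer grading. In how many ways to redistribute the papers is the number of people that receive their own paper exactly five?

1468368

Choose which 5 of the 12 are fixed: C(12,5) = 792.
The remaining 7 must be deranged: !7 = 1854.
Total: 792 × 1854 = 1468368.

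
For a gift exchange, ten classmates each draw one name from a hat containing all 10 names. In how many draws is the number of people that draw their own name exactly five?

11088

Choose which 5 of the 10 are fixed: C(10,5) = 252.
The other 5 form a derangement: !5 = 44.
Total: 252 × 44 = 11088.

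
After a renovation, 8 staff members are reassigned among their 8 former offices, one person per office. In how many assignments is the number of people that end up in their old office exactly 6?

Choose which 6 of the 8 are fixed: C(8,6) = 28.
The other 2 form a derangement: !2 = 1.
Total: 28 × 1 = 28.

28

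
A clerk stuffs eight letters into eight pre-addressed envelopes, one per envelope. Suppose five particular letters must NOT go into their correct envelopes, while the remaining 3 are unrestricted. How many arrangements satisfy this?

Let A_j be the event that the j-th constrained one is fixed. By inclusion-exclusion over the 5 events:
Σ_{j=0}^{5} (-1)^j C(5,j)(8-j)!
= C(5,0)·8! - C(5,1)·7! + C(5,2)·6! - C(5,3)·5! + C(5,4)·4! - C(5,5)·3!
= 40320 - 25200 + 7200 - 1200 + 120 - 6
= 21234

21234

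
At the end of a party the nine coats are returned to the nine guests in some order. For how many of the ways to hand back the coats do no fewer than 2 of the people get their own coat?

# with exactly i fixed is C(9,i)·!(9-i); sum over i=2..9:
  i=2: C(9,2)·!7 = 36·1854 = 66744
  i=3: C(9,3)·!6 = 84·265 = 22260
  i=4: C(9,4)·!5 = 126·44 = 5544
  i=5: C(9,5)·!4 = 126·9 = 1134
  i=6: C(9,6)·!3 = 84·2 = 168
  i=7: C(9,7)·!2 = 36·1 = 36
  i=8: C(9,8)·!1 = 9·0 = 0
  i=9: C(9,9)·!0 = 1·1 = 1
Total = 95887.

95887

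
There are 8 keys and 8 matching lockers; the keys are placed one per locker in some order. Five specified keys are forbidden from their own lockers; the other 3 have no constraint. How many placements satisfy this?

21234

Let A_j be the event that the j-th constrained one is fixed. By inclusion-exclusion over the 5 events:
Σ_{j=0}^{5} (-1)^j C(5,j)(8-j)!
= C(5,0)·8! - C(5,1)·7! + C(5,2)·6! - C(5,3)·5! + C(5,4)·4! - C(5,5)·3!
= 40320 - 25200 + 7200 - 1200 + 120 - 6
= 21234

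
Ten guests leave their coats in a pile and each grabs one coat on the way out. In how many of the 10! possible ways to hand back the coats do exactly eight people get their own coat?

45

Pick the 8 fixed positions: C(10,8) = 45 ways.
The other 2 form a derangement: !2 = 1.
Total: 45 × 1 = 45.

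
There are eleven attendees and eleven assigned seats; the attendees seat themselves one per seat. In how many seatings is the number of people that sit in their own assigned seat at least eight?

386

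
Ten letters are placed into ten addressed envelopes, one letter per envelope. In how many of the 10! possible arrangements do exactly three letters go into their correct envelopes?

Choose which 3 of the 10 are fixed: C(10,3) = 120.
The remaining 7 must be deranged: !7 = 1854.
Total: 120 × 1854 = 222480.

222480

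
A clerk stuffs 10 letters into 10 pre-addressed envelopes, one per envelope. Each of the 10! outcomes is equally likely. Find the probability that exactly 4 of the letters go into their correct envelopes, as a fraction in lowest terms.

Favorable outcomes: C(10,4)·!6 = 210·265 = 55650.
Total outcomes: 10! = 3628800.
Probability = 55650/3628800 = 53/3456.

53/3456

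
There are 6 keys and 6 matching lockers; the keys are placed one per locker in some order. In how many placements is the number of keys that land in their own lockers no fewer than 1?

455

Sum C(6,i)·!(6-i) for i = 1..6:
  i=1: C(6,1)·!5 = 6·44 = 264
  i=2: C(6,2)·!4 = 15·9 = 135
  i=3: C(6,3)·!3 = 20·2 = 40
  i=4: C(6,4)·!2 = 15·1 = 15
  i=5: C(6,5)·!1 = 6·0 = 0
  i=6: C(6,6)·!0 = 1·1 = 1
Total = 455.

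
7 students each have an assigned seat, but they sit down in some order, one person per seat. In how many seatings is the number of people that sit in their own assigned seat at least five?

Sum C(7,i)·!(7-i) for i = 5..7:
  i=5: C(7,5)·!2 = 21·1 = 21
  i=6: C(7,6)·!1 = 7·0 = 0
  i=7: C(7,7)·!0 = 1·1 = 1
Total = 22.

22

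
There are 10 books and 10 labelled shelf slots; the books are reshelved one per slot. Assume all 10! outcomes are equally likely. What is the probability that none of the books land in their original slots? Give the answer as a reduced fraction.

Favorable outcomes: !10 = 1334961.
Total outcomes: 10! = 3628800.
Probability = 1334961/3628800 = 16481/44800.

16481/44800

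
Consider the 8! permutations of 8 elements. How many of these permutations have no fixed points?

14833

The number of derangements of 8 is !8 = Σ_{k=0}^{8} (-1)^k·8!/k!
= 8! - 8!/1! + 8!/2! - 8!/3! + 8!/4! - 8!/5! + 8!/6! - 8!/7! + 8!/8!
= 40320 - 40320 + 20160 - 6720 + 1680 - 336 + 56 - 8 + 1
= 14833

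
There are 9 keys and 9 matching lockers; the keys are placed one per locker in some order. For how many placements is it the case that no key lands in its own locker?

The subfactorial !9 = [9!/e] (nearest integer).
9! = 362880, and 362880/e ≈ 133496.09, so !9 = 133496.

133496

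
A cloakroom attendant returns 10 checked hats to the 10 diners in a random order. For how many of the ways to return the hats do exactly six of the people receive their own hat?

1890

Pick the 6 fixed positions: C(10,6) = 210 ways.
The remaining 4 must be deranged: !4 = 9.
Total: 210 × 9 = 1890.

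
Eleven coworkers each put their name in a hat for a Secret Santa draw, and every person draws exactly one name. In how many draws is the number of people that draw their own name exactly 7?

Pick the 7 fixed positions: C(11,7) = 330 ways.
The remaining 4 must be deranged: !4 = 9.
Total: 330 × 9 = 2970.

2970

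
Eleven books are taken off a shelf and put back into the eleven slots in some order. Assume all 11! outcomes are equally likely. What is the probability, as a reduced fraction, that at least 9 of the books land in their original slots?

1/712800

Favorable outcomes: Σ_{i≥9} C(11,i)·!(11-i) = 55·1 + 11·0 + 1·1 = 56.
Total outcomes: 11! = 39916800.
Probability = 56/39916800 = 1/712800.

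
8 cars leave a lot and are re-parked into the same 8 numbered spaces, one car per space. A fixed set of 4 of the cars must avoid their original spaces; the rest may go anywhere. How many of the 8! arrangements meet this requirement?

Inclusion-exclusion on the 4 forbidden self-matches:
Σ_{j=0}^{4} (-1)^j C(4,j)(8-j)!
= C(4,0)·8! - C(4,1)·7! + C(4,2)·6! - C(4,3)·5! + C(4,4)·4!
= 40320 - 20160 + 4320 - 480 + 24
= 24024

24024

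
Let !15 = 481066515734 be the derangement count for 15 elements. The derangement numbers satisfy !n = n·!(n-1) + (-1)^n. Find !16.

7697064251745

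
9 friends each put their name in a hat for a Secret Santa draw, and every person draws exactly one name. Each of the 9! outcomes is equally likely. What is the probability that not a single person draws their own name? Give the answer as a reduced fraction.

16687/45360

Favorable outcomes: !9 = 133496.
Total outcomes: 9! = 362880.
Probability = 133496/362880 = 16687/45360.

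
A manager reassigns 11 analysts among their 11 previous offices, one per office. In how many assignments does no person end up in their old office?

By inclusion-exclusion, !11 = Σ (-1)^k · 11!/k! for k=0..11
= 11! - 11!/1! + 11!/2! - 11!/3! + 11!/4! - 11!/5! + 11!/6! - 11!/7! + 11!/8! - 11!/9! + 11!/10! - 11!/11!
= 39916800 - 39916800 + 19958400 - 6652800 + 1663200 - 332640 + 55440 - 7920 + 990 - 110 + 11 - 1
= 14684570

14684570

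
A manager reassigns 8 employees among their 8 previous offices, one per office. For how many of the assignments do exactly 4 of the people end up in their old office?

630

Choose which 4 of the 8 are fixed: C(8,4) = 70.
The other 4 form a derangement: !4 = 9.
Total: 70 × 9 = 630.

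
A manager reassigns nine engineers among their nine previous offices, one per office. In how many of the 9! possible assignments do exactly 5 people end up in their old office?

1134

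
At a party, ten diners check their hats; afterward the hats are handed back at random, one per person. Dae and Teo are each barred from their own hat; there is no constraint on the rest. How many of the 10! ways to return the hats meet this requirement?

2943360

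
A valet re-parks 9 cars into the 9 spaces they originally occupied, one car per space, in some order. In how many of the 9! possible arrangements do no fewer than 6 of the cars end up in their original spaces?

205

# with exactly i fixed is C(9,i)·!(9-i); sum over i=6..9:
  i=6: C(9,6)·!3 = 84·2 = 168
  i=7: C(9,7)·!2 = 36·1 = 36
  i=8: C(9,8)·!1 = 9·0 = 0
  i=9: C(9,9)·!0 = 1·1 = 1
Total = 205.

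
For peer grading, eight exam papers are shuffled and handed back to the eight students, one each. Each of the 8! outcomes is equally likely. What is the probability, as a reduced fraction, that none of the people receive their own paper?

2119/5760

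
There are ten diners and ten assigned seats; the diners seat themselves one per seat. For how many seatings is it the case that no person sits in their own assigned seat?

By inclusion-exclusion, !10 = Σ (-1)^k · 10!/k! for k=0..10
= 10! - 10!/1! + 10!/2! - 10!/3! + 10!/4! - 10!/5! + 10!/6! - 10!/7! + 10!/8! - 10!/9! + 10!/10!
= 3628800 - 3628800 + 1814400 - 604800 + 151200 - 30240 + 5040 - 720 + 90 - 10 + 1
= 1334961

1334961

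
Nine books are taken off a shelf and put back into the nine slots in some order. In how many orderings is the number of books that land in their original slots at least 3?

# with exactly i fixed is C(9,i)·!(9-i); sum over i=3..9:
  i=3: C(9,3)·!6 = 84·265 = 22260
  i=4: C(9,4)·!5 = 126·44 = 5544
  i=5: C(9,5)·!4 = 126·9 = 1134
  i=6: C(9,6)·!3 = 84·2 = 168
  i=7: C(9,7)·!2 = 36·1 = 36
  i=8: C(9,8)·!1 = 9·0 = 0
  i=9: C(9,9)·!0 = 1·1 = 1
Total = 29143.

29143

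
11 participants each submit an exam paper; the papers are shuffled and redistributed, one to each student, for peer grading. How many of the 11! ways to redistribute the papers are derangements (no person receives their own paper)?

The number of derangements of 11 is !11 = Σ_{k=0}^{11} (-1)^k·11!/k!
= 11! - 11!/1! + 11!/2! - 11!/3! + 11!/4! - 11!/5! + 11!/6! - 11!/7! + 11!/8! - 11!/9! + 11!/10! - 11!/11!
= 39916800 - 39916800 + 19958400 - 6652800 + 1663200 - 332640 + 55440 - 7920 + 990 - 110 + 11 - 1
= 14684570

14684570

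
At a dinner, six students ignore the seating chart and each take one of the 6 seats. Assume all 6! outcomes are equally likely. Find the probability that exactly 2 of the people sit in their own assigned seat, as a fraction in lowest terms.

3/16

Favorable outcomes: C(6,2)·!4 = 15·9 = 135.
Total outcomes: 6! = 720.
Probability = 135/720 = 3/16.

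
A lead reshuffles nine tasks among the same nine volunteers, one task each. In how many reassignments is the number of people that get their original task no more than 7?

362879

Sum C(9,i)·!(9-i) for i = 0..7:
  i=0: C(9,0)·!9 = 1·133496 = 133496
  i=1: C(9,1)·!8 = 9·14833 = 133497
  i=2: C(9,2)·!7 = 36·1854 = 66744
  i=3: C(9,3)·!6 = 84·265 = 22260
  i=4: C(9,4)·!5 = 126·44 = 5544
  i=5: C(9,5)·!4 = 126·9 = 1134
  i=6: C(9,6)·!3 = 84·2 = 168
  i=7: C(9,7)·!2 = 36·1 = 36
Total = 362879.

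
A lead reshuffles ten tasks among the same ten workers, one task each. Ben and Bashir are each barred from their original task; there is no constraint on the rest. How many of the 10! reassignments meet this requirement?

2943360

Let A_j be the event that the j-th constrained one is fixed. By inclusion-exclusion over the 2 events:
Σ_{j=0}^{2} (-1)^j C(2,j)(10-j)!
= C(2,0)·10! - C(2,1)·9! + C(2,2)·8!
= 3628800 - 725760 + 40320
= 2943360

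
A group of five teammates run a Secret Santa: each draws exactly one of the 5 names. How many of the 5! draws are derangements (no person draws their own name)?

44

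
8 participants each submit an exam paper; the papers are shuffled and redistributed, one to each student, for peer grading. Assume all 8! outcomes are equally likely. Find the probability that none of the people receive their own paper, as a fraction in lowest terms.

2119/5760

Favorable outcomes: !8 = 14833.
Total outcomes: 8! = 40320.
Probability = 14833/40320 = 2119/5760.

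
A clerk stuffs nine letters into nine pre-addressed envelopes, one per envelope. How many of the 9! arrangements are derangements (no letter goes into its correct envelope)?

133496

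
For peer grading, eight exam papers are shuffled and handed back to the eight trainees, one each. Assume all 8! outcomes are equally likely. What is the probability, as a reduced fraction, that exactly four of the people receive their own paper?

1/64

Favorable outcomes: C(8,4)·!4 = 70·9 = 630.
Total outcomes: 8! = 40320.
Probability = 630/40320 = 1/64.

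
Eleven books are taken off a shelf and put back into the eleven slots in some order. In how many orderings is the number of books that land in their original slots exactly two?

7342280

Pick the 2 fixed positions: C(11,2) = 55 ways.
The remaining 9 must be deranged: !9 = 133496.
Total: 55 × 133496 = 7342280.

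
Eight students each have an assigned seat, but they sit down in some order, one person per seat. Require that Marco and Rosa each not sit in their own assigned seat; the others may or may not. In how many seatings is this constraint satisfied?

Inclusion-exclusion on the 2 forbidden self-matches:
Σ_{j=0}^{2} (-1)^j C(2,j)(8-j)!
= C(2,0)·8! - C(2,1)·7! + C(2,2)·6!
= 40320 - 10080 + 720
= 30960

30960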